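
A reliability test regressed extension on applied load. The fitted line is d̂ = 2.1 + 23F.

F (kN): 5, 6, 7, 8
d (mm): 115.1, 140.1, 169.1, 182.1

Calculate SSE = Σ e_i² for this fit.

F=5: d̂ = 2.1 + 23·5 = 117.1; e = 115.1 − 117.1 = -2
F=6: d̂ = 2.1 + 23·6 = 140.1; e = 140.1 − 140.1 = 0
F=7: d̂ = 2.1 + 23·7 = 163.1; e = 169.1 − 163.1 = 6
F=8: d̂ = 2.1 + 23·8 = 186.1; e = 182.1 − 186.1 = -4
SSE = 4 + 0 + 36 + 16 = 56

SSE = 56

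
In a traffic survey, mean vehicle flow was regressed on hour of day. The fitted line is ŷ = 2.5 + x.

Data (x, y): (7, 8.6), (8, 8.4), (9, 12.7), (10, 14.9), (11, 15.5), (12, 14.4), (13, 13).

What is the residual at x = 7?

ŷ = 2.5 + 7 = 9.5
r = 8.6 − 9.5 = -0.9

r = -0.9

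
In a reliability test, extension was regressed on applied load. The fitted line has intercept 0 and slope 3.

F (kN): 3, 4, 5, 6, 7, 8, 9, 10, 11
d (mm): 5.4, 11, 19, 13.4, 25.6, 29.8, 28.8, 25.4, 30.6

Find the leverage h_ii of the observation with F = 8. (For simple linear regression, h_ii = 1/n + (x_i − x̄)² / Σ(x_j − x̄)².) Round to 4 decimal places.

F̄ = (3 + 4 + 5 + 6 + 7 + 8 + 9 + 10 + 11)/9 = 7
Σ(F − F̄)² = 16 + 9 + 4 + 1 + 0 + 1 + 4 + 9 + 16 = 60
h = 1/9 + (1)²/60 = 0.111111 + 0.0166667 = 0.1278

h = 0.1278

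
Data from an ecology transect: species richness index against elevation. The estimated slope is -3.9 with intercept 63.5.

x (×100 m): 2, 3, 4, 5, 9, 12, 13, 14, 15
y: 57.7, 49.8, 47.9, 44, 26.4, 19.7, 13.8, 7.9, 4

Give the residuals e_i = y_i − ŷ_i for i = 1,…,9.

2, -2, 0, 0, -2, 3, 1, -1, -1

x=2: ŷ = 63.5 − 3.9·2 = 55.7; e = 57.7 − 55.7 = 2
x=3: ŷ = 63.5 − 3.9·3 = 51.8; e = 49.8 − 51.8 = -2
x=4: ŷ = 63.5 − 3.9·4 = 47.9; e = 47.9 − 47.9 = 0
x=5: ŷ = 63.5 − 3.9·5 = 44; e = 44 − 44 = 0
x=9: ŷ = 63.5 − 3.9·9 = 28.4; e = 26.4 − 28.4 = -2
x=12: ŷ = 63.5 − 3.9·12 = 16.7; e = 19.7 − 16.7 = 3
x=13: ŷ = 63.5 − 3.9·13 = 12.8; e = 13.8 − 12.8 = 1
x=14: ŷ = 63.5 − 3.9·14 = 8.9; e = 7.9 − 8.9 = -1
x=15: ŷ = 63.5 − 3.9·15 = 5; e = 4 − 5 = -1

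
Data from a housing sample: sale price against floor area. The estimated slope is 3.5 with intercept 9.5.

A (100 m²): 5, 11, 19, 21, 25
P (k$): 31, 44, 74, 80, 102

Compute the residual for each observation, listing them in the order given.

4, -4, -2, -3, 5

A=5: ŷ = 9.5 + 3.5·5 = 27; r = 31 − 27 = 4
A=11: ŷ = 9.5 + 3.5·11 = 48; r = 44 − 48 = -4
A=19: ŷ = 9.5 + 3.5·19 = 76; r = 74 − 76 = -2
A=21: ŷ = 9.5 + 3.5·21 = 83; r = 80 − 83 = -3
A=25: ŷ = 9.5 + 3.5·25 = 97; r = 102 − 97 = 5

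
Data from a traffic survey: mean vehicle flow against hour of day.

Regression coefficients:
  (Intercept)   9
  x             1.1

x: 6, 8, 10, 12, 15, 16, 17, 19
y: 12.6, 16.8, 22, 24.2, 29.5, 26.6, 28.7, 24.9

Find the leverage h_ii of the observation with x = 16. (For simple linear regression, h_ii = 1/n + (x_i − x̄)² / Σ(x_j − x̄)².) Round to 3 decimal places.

x̄ = (6 + 8 + 10 + 12 + 15 + 16 + 17 + 19)/8 = 12.875
Σ(x − x̄)² = 47.2656 + 23.7656 + 8.26562 + 0.765625 + 4.51562 + 9.76562 + 17.0156 + 37.5156 = 148.875
h = 1/8 + (3.125)²/148.875 = 0.125 + 0.0655961 = 0.191

h = 0.191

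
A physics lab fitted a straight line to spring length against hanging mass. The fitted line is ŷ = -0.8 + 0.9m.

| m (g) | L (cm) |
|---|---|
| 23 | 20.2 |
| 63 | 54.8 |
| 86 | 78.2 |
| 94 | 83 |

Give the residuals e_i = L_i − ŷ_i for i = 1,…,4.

m=23: ŷ = -0.8 + 0.9·23 = 19.9; e = 20.2 − 19.9 = 0.3
m=63: ŷ = -0.8 + 0.9·63 = 55.9; e = 54.8 − 55.9 = -1.1
m=86: ŷ = -0.8 + 0.9·86 = 76.6; e = 78.2 − 76.6 = 1.6
m=94: ŷ = -0.8 + 0.9·94 = 83.8; e = 83 − 83.8 = -0.8

0.3, -1.1, 1.6, -0.8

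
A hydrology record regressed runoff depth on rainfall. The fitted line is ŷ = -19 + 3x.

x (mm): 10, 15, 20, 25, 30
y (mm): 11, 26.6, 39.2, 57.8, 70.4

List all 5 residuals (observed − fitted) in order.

x=10: ŷ = -19 + 3·10 = 11; e = 11 − 11 = 0
x=15: ŷ = -19 + 3·15 = 26; e = 26.6 − 26 = 0.6
x=20: ŷ = -19 + 3·20 = 41; e = 39.2 − 41 = -1.8
x=25: ŷ = -19 + 3·25 = 56; e = 57.8 − 56 = 1.8
x=30: ŷ = -19 + 3·30 = 71; e = 70.4 − 71 = -0.6

0, 0.6, -1.8, 1.8, -0.6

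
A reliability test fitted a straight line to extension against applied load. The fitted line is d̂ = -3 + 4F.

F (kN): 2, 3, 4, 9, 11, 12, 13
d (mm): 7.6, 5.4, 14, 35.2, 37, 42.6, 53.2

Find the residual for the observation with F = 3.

d̂ = -3 + 4·3 = 9
e = 5.4 − 9 = -3.6

e = -3.6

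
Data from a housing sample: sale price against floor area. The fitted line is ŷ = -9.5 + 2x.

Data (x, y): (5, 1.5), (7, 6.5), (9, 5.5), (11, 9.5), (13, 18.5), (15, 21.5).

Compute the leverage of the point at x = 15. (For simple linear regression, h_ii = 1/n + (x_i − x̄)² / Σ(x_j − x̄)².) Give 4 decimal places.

h = 0.5238

x̄ = (5 + 7 + 9 + 11 + 13 + 15)/6 = 10
Σ(x − x̄)² = 25 + 9 + 1 + 1 + 9 + 25 = 70
h = 1/6 + (5)²/70 = 0.166667 + 0.357143 = 0.5238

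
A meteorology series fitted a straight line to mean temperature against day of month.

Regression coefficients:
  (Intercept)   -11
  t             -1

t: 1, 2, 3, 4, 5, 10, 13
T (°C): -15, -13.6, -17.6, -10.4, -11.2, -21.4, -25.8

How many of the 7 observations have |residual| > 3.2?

3

t=1: T̂ = -11 − 1 = -12; r = -15 − (-12) = -3
t=2: T̂ = -11 − 2 = -13; r = -13.6 − (-13) = -0.6
t=3: T̂ = -11 − 3 = -14; r = -17.6 − (-14) = -3.6
t=4: T̂ = -11 − 4 = -15; r = -10.4 − (-15) = 4.6
t=5: T̂ = -11 − 5 = -16; r = -11.2 − (-16) = 4.8
t=10: T̂ = -11 − 10 = -21; r = -21.4 − (-21) = -0.4
t=13: T̂ = -11 − 13 = -24; r = -25.8 − (-24) = -1.8
|r| > 3.2: t=3 (|r|=3.6), t=4 (|r|=4.6), t=5 (|r|=4.8) → 3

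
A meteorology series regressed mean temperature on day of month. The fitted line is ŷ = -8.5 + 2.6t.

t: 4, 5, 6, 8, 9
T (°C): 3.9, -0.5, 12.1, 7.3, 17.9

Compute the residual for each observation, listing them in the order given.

t=4: ŷ = -8.5 + 2.6·4 = 1.9; r = 3.9 − 1.9 = 2
t=5: ŷ = -8.5 + 2.6·5 = 4.5; r = -0.5 − 4.5 = -5
t=6: ŷ = -8.5 + 2.6·6 = 7.1; r = 12.1 − 7.1 = 5
t=8: ŷ = -8.5 + 2.6·8 = 12.3; r = 7.3 − 12.3 = -5
t=9: ŷ = -8.5 + 2.6·9 = 14.9; r = 17.9 − 14.9 = 3

2, -5, 5, -5, 3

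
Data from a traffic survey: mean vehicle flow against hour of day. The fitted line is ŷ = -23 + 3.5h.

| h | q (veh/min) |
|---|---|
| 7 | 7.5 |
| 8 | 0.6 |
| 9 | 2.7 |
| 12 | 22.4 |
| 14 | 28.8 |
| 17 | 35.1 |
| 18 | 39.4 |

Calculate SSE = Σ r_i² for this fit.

h=7: ŷ = -23 + 3.5·7 = 1.5; r = 7.5 − 1.5 = 6
h=8: ŷ = -23 + 3.5·8 = 5; r = 0.6 − 5 = -4.4
h=9: ŷ = -23 + 3.5·9 = 8.5; r = 2.7 − 8.5 = -5.8
h=12: ŷ = -23 + 3.5·12 = 19; r = 22.4 − 19 = 3.4
h=14: ŷ = -23 + 3.5·14 = 26; r = 28.8 − 26 = 2.8
h=17: ŷ = -23 + 3.5·17 = 36.5; r = 35.1 − 36.5 = -1.4
h=18: ŷ = -23 + 3.5·18 = 40; r = 39.4 − 40 = -0.6
SSE = 36 + 19.36 + 33.64 + 11.56 + 7.84 + 1.96 + 0.36 = 110.72

SSE = 110.72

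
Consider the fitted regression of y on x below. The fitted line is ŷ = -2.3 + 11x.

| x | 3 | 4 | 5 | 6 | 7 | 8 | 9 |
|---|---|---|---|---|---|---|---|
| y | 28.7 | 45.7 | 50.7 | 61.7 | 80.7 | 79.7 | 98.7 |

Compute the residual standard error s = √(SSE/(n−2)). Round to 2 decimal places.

x=3: ŷ = -2.3 + 11·3 = 30.7; r = 28.7 − 30.7 = -2
x=4: ŷ = -2.3 + 11·4 = 41.7; r = 45.7 − 41.7 = 4
x=5: ŷ = -2.3 + 11·5 = 52.7; r = 50.7 − 52.7 = -2
x=6: ŷ = -2.3 + 11·6 = 63.7; r = 61.7 − 63.7 = -2
x=7: ŷ = -2.3 + 11·7 = 74.7; r = 80.7 − 74.7 = 6
x=8: ŷ = -2.3 + 11·8 = 85.7; r = 79.7 − 85.7 = -6
x=9: ŷ = -2.3 + 11·9 = 96.7; r = 98.7 − 96.7 = 2
SSE = 4 + 16 + 4 + 4 + 36 + 36 + 4 = 104
s = √(104/5) = √20.8 ≈ 4.56

s = 4.56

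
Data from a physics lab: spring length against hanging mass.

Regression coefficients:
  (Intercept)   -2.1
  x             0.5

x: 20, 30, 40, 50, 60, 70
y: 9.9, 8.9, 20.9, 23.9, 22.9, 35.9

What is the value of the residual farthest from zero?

r = -5

x=20: ŷ = -2.1 + 0.5·20 = 7.9; r = 9.9 − 7.9 = 2
x=30: ŷ = -2.1 + 0.5·30 = 12.9; r = 8.9 − 12.9 = -4
x=40: ŷ = -2.1 + 0.5·40 = 17.9; r = 20.9 − 17.9 = 3
x=50: ŷ = -2.1 + 0.5·50 = 22.9; r = 23.9 − 22.9 = 1
x=60: ŷ = -2.1 + 0.5·60 = 27.9; r = 22.9 − 27.9 = -5
x=70: ŷ = -2.1 + 0.5·70 = 32.9; r = 35.9 − 32.9 = 3
Largest |r| is 5 at x = 60, residual -5.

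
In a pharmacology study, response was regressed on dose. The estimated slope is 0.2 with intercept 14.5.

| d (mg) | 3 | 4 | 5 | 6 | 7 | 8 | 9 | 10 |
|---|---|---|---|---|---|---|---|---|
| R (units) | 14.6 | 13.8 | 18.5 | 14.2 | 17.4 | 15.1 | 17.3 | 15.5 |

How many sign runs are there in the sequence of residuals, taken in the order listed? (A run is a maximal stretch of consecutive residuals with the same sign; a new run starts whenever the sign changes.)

7 runs

d=3: ŷ = 14.5 + 0.2·3 = 15.1; e = 14.6 − 15.1 = -0.5
d=4: ŷ = 14.5 + 0.2·4 = 15.3; e = 13.8 − 15.3 = -1.5
d=5: ŷ = 14.5 + 0.2·5 = 15.5; e = 18.5 − 15.5 = 3
d=6: ŷ = 14.5 + 0.2·6 = 15.7; e = 14.2 − 15.7 = -1.5
d=7: ŷ = 14.5 + 0.2·7 = 15.9; e = 17.4 − 15.9 = 1.5
d=8: ŷ = 14.5 + 0.2·8 = 16.1; e = 15.1 − 16.1 = -1
d=9: ŷ = 14.5 + 0.2·9 = 16.3; e = 17.3 − 16.3 = 1
d=10: ŷ = 14.5 + 0.2·10 = 16.5; e = 15.5 − 16.5 = -1
Signs: − − + − + − + −
Runs: −×2, +×1, −×1, +×1, −×1, +×1, −×1 → 7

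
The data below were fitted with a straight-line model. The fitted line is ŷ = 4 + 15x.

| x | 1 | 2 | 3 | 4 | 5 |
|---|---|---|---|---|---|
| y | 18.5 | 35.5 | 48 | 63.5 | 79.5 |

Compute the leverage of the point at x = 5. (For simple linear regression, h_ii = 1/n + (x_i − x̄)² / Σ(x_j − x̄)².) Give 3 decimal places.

h = 0.600

x̄ = (1 + 2 + 3 + 4 + 5)/5 = 3
Σ(x − x̄)² = 4 + 1 + 0 + 1 + 4 = 10
h = 1/5 + (2)²/10 = 0.2 + 0.4 = 0.600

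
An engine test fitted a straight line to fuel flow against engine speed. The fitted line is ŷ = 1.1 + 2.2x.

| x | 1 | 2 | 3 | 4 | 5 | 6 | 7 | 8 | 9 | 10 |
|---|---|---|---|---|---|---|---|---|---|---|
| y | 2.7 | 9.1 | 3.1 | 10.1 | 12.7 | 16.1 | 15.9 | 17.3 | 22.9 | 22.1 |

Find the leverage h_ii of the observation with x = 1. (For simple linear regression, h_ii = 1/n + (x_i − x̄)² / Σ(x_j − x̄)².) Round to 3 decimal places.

x̄ = (1 + 2 + 3 + 4 + 5 + 6 + 7 + 8 + 9 + 10)/10 = 5.5
Σ(x − x̄)² = 20.25 + 12.25 + 6.25 + 2.25 + 0.25 + 0.25 + 2.25 + 6.25 + 12.25 + 20.25 = 82.5
h = 1/10 + (-4.5)²/82.5 = 0.1 + 0.245455 = 0.345

h = 0.345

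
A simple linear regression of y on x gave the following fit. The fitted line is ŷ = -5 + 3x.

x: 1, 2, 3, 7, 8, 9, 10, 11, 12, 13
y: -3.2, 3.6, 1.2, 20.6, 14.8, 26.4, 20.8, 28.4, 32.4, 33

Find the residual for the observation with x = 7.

e = 4.6

ŷ = -5 + 3·7 = 16
e = 20.6 − 16 = 4.6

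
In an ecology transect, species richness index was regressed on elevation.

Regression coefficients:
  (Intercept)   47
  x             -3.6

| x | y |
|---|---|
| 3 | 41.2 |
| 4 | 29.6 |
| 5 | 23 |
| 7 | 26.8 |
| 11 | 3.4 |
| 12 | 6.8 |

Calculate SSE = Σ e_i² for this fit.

x=3: ŷ = 47 − 3.6·3 = 36.2; e = 41.2 − 36.2 = 5
x=4: ŷ = 47 − 3.6·4 = 32.6; e = 29.6 − 32.6 = -3
x=5: ŷ = 47 − 3.6·5 = 29; e = 23 − 29 = -6
x=7: ŷ = 47 − 3.6·7 = 21.8; e = 26.8 − 21.8 = 5
x=11: ŷ = 47 − 3.6·11 = 7.4; e = 3.4 − 7.4 = -4
x=12: ŷ = 47 − 3.6·12 = 3.8; e = 6.8 − 3.8 = 3
SSE = 25 + 9 + 36 + 25 + 16 + 9 = 120

SSE = 120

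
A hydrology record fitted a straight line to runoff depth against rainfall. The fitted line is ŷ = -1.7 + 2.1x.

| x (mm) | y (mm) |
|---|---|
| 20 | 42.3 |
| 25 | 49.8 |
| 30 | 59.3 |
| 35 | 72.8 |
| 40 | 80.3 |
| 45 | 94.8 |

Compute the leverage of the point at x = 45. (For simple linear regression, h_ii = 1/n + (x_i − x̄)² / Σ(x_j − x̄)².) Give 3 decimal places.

x̄ = (20 + 25 + 30 + 35 + 40 + 45)/6 = 32.5
Σ(x − x̄)² = 156.25 + 56.25 + 6.25 + 6.25 + 56.25 + 156.25 = 437.5
h = 1/6 + (12.5)²/437.5 = 0.166667 + 0.357143 = 0.524

h = 0.524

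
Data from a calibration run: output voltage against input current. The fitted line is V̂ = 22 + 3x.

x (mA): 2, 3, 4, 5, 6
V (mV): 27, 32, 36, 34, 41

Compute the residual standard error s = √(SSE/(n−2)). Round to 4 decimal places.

s = 2.3094

x=2: V̂ = 22 + 3·2 = 28; r = 27 − 28 = -1
x=3: V̂ = 22 + 3·3 = 31; r = 32 − 31 = 1
x=4: V̂ = 22 + 3·4 = 34; r = 36 − 34 = 2
x=5: V̂ = 22 + 3·5 = 37; r = 34 − 37 = -3
x=6: V̂ = 22 + 3·6 = 40; r = 41 − 40 = 1
SSE = 1 + 1 + 4 + 9 + 1 = 16
s = √(16/3) = √5.33333 ≈ 2.3094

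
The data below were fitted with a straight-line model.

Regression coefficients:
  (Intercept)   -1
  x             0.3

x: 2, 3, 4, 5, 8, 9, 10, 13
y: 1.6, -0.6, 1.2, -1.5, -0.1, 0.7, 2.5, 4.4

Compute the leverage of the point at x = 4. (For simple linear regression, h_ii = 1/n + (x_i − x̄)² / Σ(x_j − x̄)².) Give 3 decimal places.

h = 0.198

x̄ = (2 + 3 + 4 + 5 + 8 + 9 + 10 + 13)/8 = 6.75
Σ(x − x̄)² = 22.5625 + 14.0625 + 7.5625 + 3.0625 + 1.5625 + 5.0625 + 10.5625 + 39.0625 = 103.5
h = 1/8 + (-2.75)²/103.5 = 0.125 + 0.0730676 = 0.198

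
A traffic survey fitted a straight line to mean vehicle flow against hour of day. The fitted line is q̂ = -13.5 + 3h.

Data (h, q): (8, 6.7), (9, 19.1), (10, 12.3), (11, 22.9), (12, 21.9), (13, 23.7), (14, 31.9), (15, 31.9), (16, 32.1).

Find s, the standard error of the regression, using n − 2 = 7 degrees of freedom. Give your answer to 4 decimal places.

h=8: q̂ = -13.5 + 3·8 = 10.5; e = 6.7 − 10.5 = -3.8
h=9: q̂ = -13.5 + 3·9 = 13.5; e = 19.1 − 13.5 = 5.6
h=10: q̂ = -13.5 + 3·10 = 16.5; e = 12.3 − 16.5 = -4.2
h=11: q̂ = -13.5 + 3·11 = 19.5; e = 22.9 − 19.5 = 3.4
h=12: q̂ = -13.5 + 3·12 = 22.5; e = 21.9 − 22.5 = -0.6
h=13: q̂ = -13.5 + 3·13 = 25.5; e = 23.7 − 25.5 = -1.8
h=14: q̂ = -13.5 + 3·14 = 28.5; e = 31.9 − 28.5 = 3.4
h=15: q̂ = -13.5 + 3·15 = 31.5; e = 31.9 − 31.5 = 0.4
h=16: q̂ = -13.5 + 3·16 = 34.5; e = 32.1 − 34.5 = -2.4
SSE = 14.44 + 31.36 + 17.64 + 11.56 + 0.36 + 3.24 + 11.56 + 0.16 + 5.76 = 96.08
s = √(96.08/7) = √13.7257 ≈ 3.7048

s = 3.7048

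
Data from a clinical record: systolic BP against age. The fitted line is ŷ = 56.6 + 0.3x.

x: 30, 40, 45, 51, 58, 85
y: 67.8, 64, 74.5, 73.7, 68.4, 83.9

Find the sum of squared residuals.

SSE = 83.2

x=30: ŷ = 56.6 + 0.3·30 = 65.6; e = 67.8 − 65.6 = 2.2
x=40: ŷ = 56.6 + 0.3·40 = 68.6; e = 64 − 68.6 = -4.6
x=45: ŷ = 56.6 + 0.3·45 = 70.1; e = 74.5 − 70.1 = 4.4
x=51: ŷ = 56.6 + 0.3·51 = 71.9; e = 73.7 − 71.9 = 1.8
x=58: ŷ = 56.6 + 0.3·58 = 74; e = 68.4 − 74 = -5.6
x=85: ŷ = 56.6 + 0.3·85 = 82.1; e = 83.9 − 82.1 = 1.8
SSE = 4.84 + 21.16 + 19.36 + 3.24 + 31.36 + 3.24 = 83.2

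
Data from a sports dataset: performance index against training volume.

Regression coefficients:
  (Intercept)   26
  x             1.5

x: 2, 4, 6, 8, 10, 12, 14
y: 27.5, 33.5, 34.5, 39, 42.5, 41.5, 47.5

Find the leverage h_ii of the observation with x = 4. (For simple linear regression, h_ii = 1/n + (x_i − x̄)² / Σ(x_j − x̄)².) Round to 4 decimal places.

x̄ = (2 + 4 + 6 + 8 + 10 + 12 + 14)/7 = 8
Σ(x − x̄)² = 36 + 16 + 4 + 0 + 4 + 16 + 36 = 112
h = 1/7 + (-4)²/112 = 0.142857 + 0.142857 = 0.2857

h = 0.2857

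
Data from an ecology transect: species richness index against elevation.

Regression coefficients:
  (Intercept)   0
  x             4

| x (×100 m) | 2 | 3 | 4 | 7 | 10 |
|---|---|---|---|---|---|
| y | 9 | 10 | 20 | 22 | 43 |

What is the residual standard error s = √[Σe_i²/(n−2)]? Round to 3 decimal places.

x=2: ŷ = 4·2 = 8; e = 9 − 8 = 1
x=3: ŷ = 4·3 = 12; e = 10 − 12 = -2
x=4: ŷ = 4·4 = 16; e = 20 − 16 = 4
x=7: ŷ = 4·7 = 28; e = 22 − 28 = -6
x=10: ŷ = 4·10 = 40; e = 43 − 40 = 3
SSE = 1 + 4 + 16 + 36 + 9 = 66
s = √(66/3) = √22 ≈ 4.690

s = 4.690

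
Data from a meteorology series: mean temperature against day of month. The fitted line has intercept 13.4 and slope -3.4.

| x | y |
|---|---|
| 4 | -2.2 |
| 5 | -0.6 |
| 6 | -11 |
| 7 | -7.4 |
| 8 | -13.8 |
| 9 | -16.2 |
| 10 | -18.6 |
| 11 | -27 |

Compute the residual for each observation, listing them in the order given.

x=4: ŷ = 13.4 − 3.4·4 = -0.2; e = -2.2 − (-0.2) = -2
x=5: ŷ = 13.4 − 3.4·5 = -3.6; e = -0.6 − (-3.6) = 3
x=6: ŷ = 13.4 − 3.4·6 = -7; e = -11 − (-7) = -4
x=7: ŷ = 13.4 − 3.4·7 = -10.4; e = -7.4 − (-10.4) = 3
x=8: ŷ = 13.4 − 3.4·8 = -13.8; e = -13.8 − (-13.8) = 0
x=9: ŷ = 13.4 − 3.4·9 = -17.2; e = -16.2 − (-17.2) = 1
x=10: ŷ = 13.4 − 3.4·10 = -20.6; e = -18.6 − (-20.6) = 2
x=11: ŷ = 13.4 − 3.4·11 = -24; e = -27 − (-24) = -3

-2, 3, -4, 3, 0, 1, 2, -3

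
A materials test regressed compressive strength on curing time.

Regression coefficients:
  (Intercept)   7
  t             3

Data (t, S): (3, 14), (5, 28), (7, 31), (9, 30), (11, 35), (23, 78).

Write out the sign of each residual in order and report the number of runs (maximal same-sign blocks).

t=3: Ŝ = 7 + 3·3 = 16; r = 14 − 16 = -2
t=5: Ŝ = 7 + 3·5 = 22; r = 28 − 22 = 6
t=7: Ŝ = 7 + 3·7 = 28; r = 31 − 28 = 3
t=9: Ŝ = 7 + 3·9 = 34; r = 30 − 34 = -4
t=11: Ŝ = 7 + 3·11 = 40; r = 35 − 40 = -5
t=23: Ŝ = 7 + 3·23 = 76; r = 78 − 76 = 2
Signs: − + + − − +
Runs: −×1, +×2, −×2, +×1 → 4

4 runs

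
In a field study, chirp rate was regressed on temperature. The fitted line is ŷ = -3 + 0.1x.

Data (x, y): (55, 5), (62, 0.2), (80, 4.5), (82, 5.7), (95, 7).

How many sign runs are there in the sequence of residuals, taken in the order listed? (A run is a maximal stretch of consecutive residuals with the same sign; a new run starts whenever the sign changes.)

3 runs

x=55: ŷ = -3 + 0.1·55 = 2.5; r = 5 − 2.5 = 2.5
x=62: ŷ = -3 + 0.1·62 = 3.2; r = 0.2 − 3.2 = -3
x=80: ŷ = -3 + 0.1·80 = 5; r = 4.5 − 5 = -0.5
x=82: ŷ = -3 + 0.1·82 = 5.2; r = 5.7 − 5.2 = 0.5
x=95: ŷ = -3 + 0.1·95 = 6.5; r = 7 − 6.5 = 0.5
Signs: + − − + +
Runs: +×1, −×2, +×2 → 3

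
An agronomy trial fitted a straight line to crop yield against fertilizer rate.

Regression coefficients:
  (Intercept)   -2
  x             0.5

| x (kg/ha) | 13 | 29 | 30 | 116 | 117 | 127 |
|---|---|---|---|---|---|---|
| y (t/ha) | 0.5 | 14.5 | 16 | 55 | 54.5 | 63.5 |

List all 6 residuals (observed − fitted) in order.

x=13: ŷ = -2 + 0.5·13 = 4.5; r = 0.5 − 4.5 = -4
x=29: ŷ = -2 + 0.5·29 = 12.5; r = 14.5 − 12.5 = 2
x=30: ŷ = -2 + 0.5·30 = 13; r = 16 − 13 = 3
x=116: ŷ = -2 + 0.5·116 = 56; r = 55 − 56 = -1
x=117: ŷ = -2 + 0.5·117 = 56.5; r = 54.5 − 56.5 = -2
x=127: ŷ = -2 + 0.5·127 = 61.5; r = 63.5 − 61.5 = 2

-4, 2, 3, -1, -2, 2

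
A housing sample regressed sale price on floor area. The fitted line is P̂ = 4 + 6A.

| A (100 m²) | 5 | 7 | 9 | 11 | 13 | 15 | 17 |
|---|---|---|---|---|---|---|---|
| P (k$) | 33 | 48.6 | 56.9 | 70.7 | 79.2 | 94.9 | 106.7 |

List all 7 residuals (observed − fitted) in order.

A=5: P̂ = 4 + 6·5 = 34; r = 33 − 34 = -1
A=7: P̂ = 4 + 6·7 = 46; r = 48.6 − 46 = 2.6
A=9: P̂ = 4 + 6·9 = 58; r = 56.9 − 58 = -1.1
A=11: P̂ = 4 + 6·11 = 70; r = 70.7 − 70 = 0.7
A=13: P̂ = 4 + 6·13 = 82; r = 79.2 − 82 = -2.8
A=15: P̂ = 4 + 6·15 = 94; r = 94.9 − 94 = 0.9
A=17: P̂ = 4 + 6·17 = 106; r = 106.7 − 106 = 0.7

-1, 2.6, -1.1, 0.7, -2.8, 0.9, 0.7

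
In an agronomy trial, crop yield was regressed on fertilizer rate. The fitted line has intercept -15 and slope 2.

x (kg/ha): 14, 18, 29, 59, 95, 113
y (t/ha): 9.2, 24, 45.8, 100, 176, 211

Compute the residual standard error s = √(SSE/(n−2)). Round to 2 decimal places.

x=14: ŷ = -15 + 2·14 = 13; e = 9.2 − 13 = -3.8
x=18: ŷ = -15 + 2·18 = 21; e = 24 − 21 = 3
x=29: ŷ = -15 + 2·29 = 43; e = 45.8 − 43 = 2.8
x=59: ŷ = -15 + 2·59 = 103; e = 100 − 103 = -3
x=95: ŷ = -15 + 2·95 = 175; e = 176 − 175 = 1
x=113: ŷ = -15 + 2·113 = 211; e = 211 − 211 = 0
SSE = 14.44 + 9 + 7.84 + 9 + 1 + 0 = 41.28
s = √(41.28/4) = √10.32 ≈ 3.21

s = 3.21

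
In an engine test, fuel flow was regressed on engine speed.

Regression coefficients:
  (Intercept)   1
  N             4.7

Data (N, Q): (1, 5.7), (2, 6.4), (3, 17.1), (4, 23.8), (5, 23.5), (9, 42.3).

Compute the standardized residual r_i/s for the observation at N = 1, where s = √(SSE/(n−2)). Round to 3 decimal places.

N=1: ŷ = 1 + 4.7·1 = 5.7; r = 5.7 − 5.7 = 0
N=2: ŷ = 1 + 4.7·2 = 10.4; r = 6.4 − 10.4 = -4
N=3: ŷ = 1 + 4.7·3 = 15.1; r = 17.1 − 15.1 = 2
N=4: ŷ = 1 + 4.7·4 = 19.8; r = 23.8 − 19.8 = 4
N=5: ŷ = 1 + 4.7·5 = 24.5; r = 23.5 − 24.5 = -1
N=9: ŷ = 1 + 4.7·9 = 43.3; r = 42.3 − 43.3 = -1
SSE = 0 + 16 + 4 + 16 + 1 + 1 = 38
s = √(38/4) = 3.08221
r/s = 0 / 3.08221 = 0.000

0.000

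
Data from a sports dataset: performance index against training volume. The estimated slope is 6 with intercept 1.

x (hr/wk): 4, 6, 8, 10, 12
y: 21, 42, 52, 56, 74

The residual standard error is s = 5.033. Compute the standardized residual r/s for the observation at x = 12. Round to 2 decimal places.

0.20

ŷ = 1 + 6·12 = 73
r = 74 − 73 = 1
r/s = 1 / 5.033 = 0.20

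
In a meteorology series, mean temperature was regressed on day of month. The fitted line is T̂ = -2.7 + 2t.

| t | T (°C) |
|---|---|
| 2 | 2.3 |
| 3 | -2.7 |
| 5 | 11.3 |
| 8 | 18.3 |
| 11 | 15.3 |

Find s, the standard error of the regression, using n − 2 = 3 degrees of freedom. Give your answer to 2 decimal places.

s = 5.60

t=2: T̂ = -2.7 + 2·2 = 1.3; r = 2.3 − 1.3 = 1
t=3: T̂ = -2.7 + 2·3 = 3.3; r = -2.7 − 3.3 = -6
t=5: T̂ = -2.7 + 2·5 = 7.3; r = 11.3 − 7.3 = 4
t=8: T̂ = -2.7 + 2·8 = 13.3; r = 18.3 − 13.3 = 5
t=11: T̂ = -2.7 + 2·11 = 19.3; r = 15.3 − 19.3 = -4
SSE = 1 + 36 + 16 + 25 + 16 = 94
s = √(94/3) = √31.3333 ≈ 5.60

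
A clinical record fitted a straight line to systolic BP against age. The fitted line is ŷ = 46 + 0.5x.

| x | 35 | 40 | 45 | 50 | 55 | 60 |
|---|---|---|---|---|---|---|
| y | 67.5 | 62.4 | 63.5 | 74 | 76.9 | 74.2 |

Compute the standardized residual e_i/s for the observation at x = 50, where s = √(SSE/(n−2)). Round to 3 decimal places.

x=35: ŷ = 46 + 0.5·35 = 63.5; e = 67.5 − 63.5 = 4
x=40: ŷ = 46 + 0.5·40 = 66; e = 62.4 − 66 = -3.6
x=45: ŷ = 46 + 0.5·45 = 68.5; e = 63.5 − 68.5 = -5
x=50: ŷ = 46 + 0.5·50 = 71; e = 74 − 71 = 3
x=55: ŷ = 46 + 0.5·55 = 73.5; e = 76.9 − 73.5 = 3.4
x=60: ŷ = 46 + 0.5·60 = 76; e = 74.2 − 76 = -1.8
SSE = 16 + 12.96 + 25 + 9 + 11.56 + 3.24 = 77.76
s = √(77.76/4) = 4.40908
e/s = 3 / 4.40908 = 0.680

0.680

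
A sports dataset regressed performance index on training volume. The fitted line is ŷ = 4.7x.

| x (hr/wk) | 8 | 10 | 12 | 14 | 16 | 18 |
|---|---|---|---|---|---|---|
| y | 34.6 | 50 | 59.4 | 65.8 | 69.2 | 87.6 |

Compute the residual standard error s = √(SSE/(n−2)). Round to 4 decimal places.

x=8: ŷ = 4.7·8 = 37.6; r = 34.6 − 37.6 = -3
x=10: ŷ = 4.7·10 = 47; r = 50 − 47 = 3
x=12: ŷ = 4.7·12 = 56.4; r = 59.4 − 56.4 = 3
x=14: ŷ = 4.7·14 = 65.8; r = 65.8 − 65.8 = 0
x=16: ŷ = 4.7·16 = 75.2; r = 69.2 − 75.2 = -6
x=18: ŷ = 4.7·18 = 84.6; r = 87.6 − 84.6 = 3
SSE = 9 + 9 + 9 + 0 + 36 + 9 = 72
s = √(72/4) = √18 ≈ 4.2426

s = 4.2426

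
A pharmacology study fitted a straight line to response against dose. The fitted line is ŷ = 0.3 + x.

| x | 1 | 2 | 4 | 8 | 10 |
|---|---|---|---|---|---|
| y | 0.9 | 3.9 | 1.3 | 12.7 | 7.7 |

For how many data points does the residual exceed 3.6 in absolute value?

1

x=1: ŷ = 0.3 + 1 = 1.3; r = 0.9 − 1.3 = -0.4
x=2: ŷ = 0.3 + 2 = 2.3; r = 3.9 − 2.3 = 1.6
x=4: ŷ = 0.3 + 4 = 4.3; r = 1.3 − 4.3 = -3
x=8: ŷ = 0.3 + 8 = 8.3; r = 12.7 − 8.3 = 4.4
x=10: ŷ = 0.3 + 10 = 10.3; r = 7.7 − 10.3 = -2.6
|r| > 3.6: x=8 (|r|=4.4) → 1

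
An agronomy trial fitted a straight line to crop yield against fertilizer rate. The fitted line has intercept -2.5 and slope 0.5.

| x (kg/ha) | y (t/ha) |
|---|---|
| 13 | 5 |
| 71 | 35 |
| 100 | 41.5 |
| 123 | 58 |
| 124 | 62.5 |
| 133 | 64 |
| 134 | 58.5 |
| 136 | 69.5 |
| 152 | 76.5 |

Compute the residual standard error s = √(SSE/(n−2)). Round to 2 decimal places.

x=13: ŷ = -2.5 + 0.5·13 = 4; r = 5 − 4 = 1
x=71: ŷ = -2.5 + 0.5·71 = 33; r = 35 − 33 = 2
x=100: ŷ = -2.5 + 0.5·100 = 47.5; r = 41.5 − 47.5 = -6
x=123: ŷ = -2.5 + 0.5·123 = 59; r = 58 − 59 = -1
x=124: ŷ = -2.5 + 0.5·124 = 59.5; r = 62.5 − 59.5 = 3
x=133: ŷ = -2.5 + 0.5·133 = 64; r = 64 − 64 = 0
x=134: ŷ = -2.5 + 0.5·134 = 64.5; r = 58.5 − 64.5 = -6
x=136: ŷ = -2.5 + 0.5·136 = 65.5; r = 69.5 − 65.5 = 4
x=152: ŷ = -2.5 + 0.5·152 = 73.5; r = 76.5 − 73.5 = 3
SSE = 1 + 4 + 36 + 1 + 9 + 0 + 36 + 16 + 9 = 112
s = √(112/7) = √16 ≈ 4.00

s = 4.00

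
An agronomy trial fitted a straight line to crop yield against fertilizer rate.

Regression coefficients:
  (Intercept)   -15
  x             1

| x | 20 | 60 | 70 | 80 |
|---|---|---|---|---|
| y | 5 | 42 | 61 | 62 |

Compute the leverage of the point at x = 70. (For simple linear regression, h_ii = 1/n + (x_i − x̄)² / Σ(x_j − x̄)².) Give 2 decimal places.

h = 0.33

x̄ = (20 + 60 + 70 + 80)/4 = 57.5
Σ(x − x̄)² = 1406.25 + 6.25 + 156.25 + 506.25 = 2075
h = 1/4 + (12.5)²/2075 = 0.25 + 0.0753012 = 0.33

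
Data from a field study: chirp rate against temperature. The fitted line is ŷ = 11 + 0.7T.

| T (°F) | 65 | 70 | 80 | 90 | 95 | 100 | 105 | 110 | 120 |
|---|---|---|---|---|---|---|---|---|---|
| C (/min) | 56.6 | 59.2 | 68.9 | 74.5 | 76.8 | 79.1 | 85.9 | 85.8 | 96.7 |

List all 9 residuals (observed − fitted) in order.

T=65: ŷ = 11 + 0.7·65 = 56.5; r = 56.6 − 56.5 = 0.1
T=70: ŷ = 11 + 0.7·70 = 60; r = 59.2 − 60 = -0.8
T=80: ŷ = 11 + 0.7·80 = 67; r = 68.9 − 67 = 1.9
T=90: ŷ = 11 + 0.7·90 = 74; r = 74.5 − 74 = 0.5
T=95: ŷ = 11 + 0.7·95 = 77.5; r = 76.8 − 77.5 = -0.7
T=100: ŷ = 11 + 0.7·100 = 81; r = 79.1 − 81 = -1.9
T=105: ŷ = 11 + 0.7·105 = 84.5; r = 85.9 − 84.5 = 1.4
T=110: ŷ = 11 + 0.7·110 = 88; r = 85.8 − 88 = -2.2
T=120: ŷ = 11 + 0.7·120 = 95; r = 96.7 − 95 = 1.7

0.1, -0.8, 1.9, 0.5, -0.7, -1.9, 1.4, -2.2, 1.7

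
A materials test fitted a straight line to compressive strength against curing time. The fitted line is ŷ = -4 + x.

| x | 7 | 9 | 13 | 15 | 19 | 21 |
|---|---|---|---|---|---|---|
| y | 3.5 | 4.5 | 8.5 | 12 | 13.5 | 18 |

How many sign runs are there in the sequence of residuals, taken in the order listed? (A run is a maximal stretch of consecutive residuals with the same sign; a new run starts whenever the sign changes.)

5 runs

x=7: ŷ = -4 + 7 = 3; e = 3.5 − 3 = 0.5
x=9: ŷ = -4 + 9 = 5; e = 4.5 − 5 = -0.5
x=13: ŷ = -4 + 13 = 9; e = 8.5 − 9 = -0.5
x=15: ŷ = -4 + 15 = 11; e = 12 − 11 = 1
x=19: ŷ = -4 + 19 = 15; e = 13.5 − 15 = -1.5
x=21: ŷ = -4 + 21 = 17; e = 18 − 17 = 1
Signs: + − − + − +
Runs: +×1, −×2, +×1, −×1, +×1 → 5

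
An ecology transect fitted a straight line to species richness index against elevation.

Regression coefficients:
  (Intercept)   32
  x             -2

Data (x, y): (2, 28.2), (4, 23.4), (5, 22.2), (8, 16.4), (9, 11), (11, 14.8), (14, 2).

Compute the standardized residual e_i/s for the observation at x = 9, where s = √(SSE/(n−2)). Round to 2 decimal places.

x=2: ŷ = 32 − 2·2 = 28; e = 28.2 − 28 = 0.2
x=4: ŷ = 32 − 2·4 = 24; e = 23.4 − 24 = -0.6
x=5: ŷ = 32 − 2·5 = 22; e = 22.2 − 22 = 0.2
x=8: ŷ = 32 − 2·8 = 16; e = 16.4 − 16 = 0.4
x=9: ŷ = 32 − 2·9 = 14; e = 11 − 14 = -3
x=11: ŷ = 32 − 2·11 = 10; e = 14.8 − 10 = 4.8
x=14: ŷ = 32 − 2·14 = 4; e = 2 − 4 = -2
SSE = 0.04 + 0.36 + 0.04 + 0.16 + 9 + 23.04 + 4 = 36.64
s = √(36.64/5) = 2.70703
e/s = -3 / 2.70703 = -1.11

-1.11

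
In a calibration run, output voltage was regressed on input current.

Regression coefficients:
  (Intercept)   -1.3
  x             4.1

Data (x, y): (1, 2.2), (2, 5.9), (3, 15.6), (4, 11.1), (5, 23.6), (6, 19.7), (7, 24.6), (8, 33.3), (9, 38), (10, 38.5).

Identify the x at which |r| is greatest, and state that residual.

x = 3, r = 4.6

x=1: ŷ = -1.3 + 4.1·1 = 2.8; r = 2.2 − 2.8 = -0.6
x=2: ŷ = -1.3 + 4.1·2 = 6.9; r = 5.9 − 6.9 = -1
x=3: ŷ = -1.3 + 4.1·3 = 11; r = 15.6 − 11 = 4.6
x=4: ŷ = -1.3 + 4.1·4 = 15.1; r = 11.1 − 15.1 = -4
x=5: ŷ = -1.3 + 4.1·5 = 19.2; r = 23.6 − 19.2 = 4.4
x=6: ŷ = -1.3 + 4.1·6 = 23.3; r = 19.7 − 23.3 = -3.6
x=7: ŷ = -1.3 + 4.1·7 = 27.4; r = 24.6 − 27.4 = -2.8
x=8: ŷ = -1.3 + 4.1·8 = 31.5; r = 33.3 − 31.5 = 1.8
x=9: ŷ = -1.3 + 4.1·9 = 35.6; r = 38 − 35.6 = 2.4
x=10: ŷ = -1.3 + 4.1·10 = 39.7; r = 38.5 − 39.7 = -1.2
Largest |r| is 4.6 at x = 3, residual 4.6.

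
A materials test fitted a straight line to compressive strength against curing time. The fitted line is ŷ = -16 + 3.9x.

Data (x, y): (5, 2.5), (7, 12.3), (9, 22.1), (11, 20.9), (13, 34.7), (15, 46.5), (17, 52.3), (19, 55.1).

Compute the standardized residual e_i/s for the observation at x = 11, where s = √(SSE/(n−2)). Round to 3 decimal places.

x=5: ŷ = -16 + 3.9·5 = 3.5; e = 2.5 − 3.5 = -1
x=7: ŷ = -16 + 3.9·7 = 11.3; e = 12.3 − 11.3 = 1
x=9: ŷ = -16 + 3.9·9 = 19.1; e = 22.1 − 19.1 = 3
x=11: ŷ = -16 + 3.9·11 = 26.9; e = 20.9 − 26.9 = -6
x=13: ŷ = -16 + 3.9·13 = 34.7; e = 34.7 − 34.7 = 0
x=15: ŷ = -16 + 3.9·15 = 42.5; e = 46.5 − 42.5 = 4
x=17: ŷ = -16 + 3.9·17 = 50.3; e = 52.3 − 50.3 = 2
x=19: ŷ = -16 + 3.9·19 = 58.1; e = 55.1 − 58.1 = -3
SSE = 1 + 1 + 9 + 36 + 0 + 16 + 4 + 9 = 76
s = √(76/6) = 3.55903
e/s = -6 / 3.55903 = -1.686

-1.686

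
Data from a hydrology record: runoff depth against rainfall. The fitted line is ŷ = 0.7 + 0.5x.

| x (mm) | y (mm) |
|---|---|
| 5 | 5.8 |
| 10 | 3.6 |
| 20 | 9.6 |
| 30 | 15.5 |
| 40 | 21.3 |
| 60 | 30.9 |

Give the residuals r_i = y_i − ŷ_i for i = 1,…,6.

2.6, -2.1, -1.1, -0.2, 0.6, 0.2

x=5: ŷ = 0.7 + 0.5·5 = 3.2; r = 5.8 − 3.2 = 2.6
x=10: ŷ = 0.7 + 0.5·10 = 5.7; r = 3.6 − 5.7 = -2.1
x=20: ŷ = 0.7 + 0.5·20 = 10.7; r = 9.6 − 10.7 = -1.1
x=30: ŷ = 0.7 + 0.5·30 = 15.7; r = 15.5 − 15.7 = -0.2
x=40: ŷ = 0.7 + 0.5·40 = 20.7; r = 21.3 − 20.7 = 0.6
x=60: ŷ = 0.7 + 0.5·60 = 30.7; r = 30.9 − 30.7 = 0.2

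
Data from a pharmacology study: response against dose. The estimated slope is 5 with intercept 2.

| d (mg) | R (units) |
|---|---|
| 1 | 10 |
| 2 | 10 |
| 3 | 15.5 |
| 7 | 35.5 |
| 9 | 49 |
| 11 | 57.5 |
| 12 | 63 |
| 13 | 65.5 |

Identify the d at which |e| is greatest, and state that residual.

d=1: R̂ = 2 + 5·1 = 7; e = 10 − 7 = 3
d=2: R̂ = 2 + 5·2 = 12; e = 10 − 12 = -2
d=3: R̂ = 2 + 5·3 = 17; e = 15.5 − 17 = -1.5
d=7: R̂ = 2 + 5·7 = 37; e = 35.5 − 37 = -1.5
d=9: R̂ = 2 + 5·9 = 47; e = 49 − 47 = 2
d=11: R̂ = 2 + 5·11 = 57; e = 57.5 − 57 = 0.5
d=12: R̂ = 2 + 5·12 = 62; e = 63 − 62 = 1
d=13: R̂ = 2 + 5·13 = 67; e = 65.5 − 67 = -1.5
Largest |e| is 3 at d = 1, residual 3.

d = 1, e = 3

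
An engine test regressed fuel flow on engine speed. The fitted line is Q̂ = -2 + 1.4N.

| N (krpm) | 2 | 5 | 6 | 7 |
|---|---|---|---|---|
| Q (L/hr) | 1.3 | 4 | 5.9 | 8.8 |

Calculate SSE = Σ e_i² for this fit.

N=2: Q̂ = -2 + 1.4·2 = 0.8; e = 1.3 − 0.8 = 0.5
N=5: Q̂ = -2 + 1.4·5 = 5; e = 4 − 5 = -1
N=6: Q̂ = -2 + 1.4·6 = 6.4; e = 5.9 − 6.4 = -0.5
N=7: Q̂ = -2 + 1.4·7 = 7.8; e = 8.8 − 7.8 = 1
SSE = 0.25 + 1 + 0.25 + 1 = 2.5

SSE = 2.5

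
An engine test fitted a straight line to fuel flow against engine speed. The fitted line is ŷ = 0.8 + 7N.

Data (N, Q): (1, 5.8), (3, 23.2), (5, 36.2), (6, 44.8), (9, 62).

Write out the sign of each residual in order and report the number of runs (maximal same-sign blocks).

3 runs

N=1: ŷ = 0.8 + 7·1 = 7.8; e = 5.8 − 7.8 = -2
N=3: ŷ = 0.8 + 7·3 = 21.8; e = 23.2 − 21.8 = 1.4
N=5: ŷ = 0.8 + 7·5 = 35.8; e = 36.2 − 35.8 = 0.4
N=6: ŷ = 0.8 + 7·6 = 42.8; e = 44.8 − 42.8 = 2
N=9: ŷ = 0.8 + 7·9 = 63.8; e = 62 − 63.8 = -1.8
Signs: − + + + −
Runs: −×1, +×3, −×1 → 3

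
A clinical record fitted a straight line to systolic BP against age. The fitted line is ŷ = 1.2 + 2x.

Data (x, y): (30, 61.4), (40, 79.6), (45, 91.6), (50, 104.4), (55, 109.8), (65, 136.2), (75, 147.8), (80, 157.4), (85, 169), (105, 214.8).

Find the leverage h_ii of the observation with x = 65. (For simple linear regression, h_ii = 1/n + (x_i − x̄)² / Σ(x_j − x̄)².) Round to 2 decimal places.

x̄ = (30 + 40 + 45 + 50 + 55 + 65 + 75 + 80 + 85 + 105)/10 = 63
Σ(x − x̄)² = 1089 + 529 + 324 + 169 + 64 + 4 + 144 + 289 + 484 + 1764 = 4860
h = 1/10 + (2)²/4860 = 0.1 + 0.000823045 = 0.10

h = 0.10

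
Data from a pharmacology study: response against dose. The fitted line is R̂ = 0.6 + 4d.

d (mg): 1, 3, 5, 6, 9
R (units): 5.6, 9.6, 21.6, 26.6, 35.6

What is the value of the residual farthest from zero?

d=1: R̂ = 0.6 + 4·1 = 4.6; e = 5.6 − 4.6 = 1
d=3: R̂ = 0.6 + 4·3 = 12.6; e = 9.6 − 12.6 = -3
d=5: R̂ = 0.6 + 4·5 = 20.6; e = 21.6 − 20.6 = 1
d=6: R̂ = 0.6 + 4·6 = 24.6; e = 26.6 − 24.6 = 2
d=9: R̂ = 0.6 + 4·9 = 36.6; e = 35.6 − 36.6 = -1
Largest |e| is 3 at d = 3, residual -3.

e = -3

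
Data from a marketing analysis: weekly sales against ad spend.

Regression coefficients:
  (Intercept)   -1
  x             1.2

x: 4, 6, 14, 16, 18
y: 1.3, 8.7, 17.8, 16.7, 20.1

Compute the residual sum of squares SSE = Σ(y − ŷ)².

SSE = 19

x=4: ŷ = -1 + 1.2·4 = 3.8; e = 1.3 − 3.8 = -2.5
x=6: ŷ = -1 + 1.2·6 = 6.2; e = 8.7 − 6.2 = 2.5
x=14: ŷ = -1 + 1.2·14 = 15.8; e = 17.8 − 15.8 = 2
x=16: ŷ = -1 + 1.2·16 = 18.2; e = 16.7 − 18.2 = -1.5
x=18: ŷ = -1 + 1.2·18 = 20.6; e = 20.1 − 20.6 = -0.5
SSE = 6.25 + 6.25 + 4 + 2.25 + 0.25 = 19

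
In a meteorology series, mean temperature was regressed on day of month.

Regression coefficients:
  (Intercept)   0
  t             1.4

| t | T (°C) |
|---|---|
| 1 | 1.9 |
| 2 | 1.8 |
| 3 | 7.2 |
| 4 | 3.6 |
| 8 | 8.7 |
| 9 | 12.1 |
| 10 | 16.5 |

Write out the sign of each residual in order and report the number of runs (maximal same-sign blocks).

5 runs

t=1: ŷ = 1.4·1 = 1.4; r = 1.9 − 1.4 = 0.5
t=2: ŷ = 1.4·2 = 2.8; r = 1.8 − 2.8 = -1
t=3: ŷ = 1.4·3 = 4.2; r = 7.2 − 4.2 = 3
t=4: ŷ = 1.4·4 = 5.6; r = 3.6 − 5.6 = -2
t=8: ŷ = 1.4·8 = 11.2; r = 8.7 − 11.2 = -2.5
t=9: ŷ = 1.4·9 = 12.6; r = 12.1 − 12.6 = -0.5
t=10: ŷ = 1.4·10 = 14; r = 16.5 − 14 = 2.5
Signs: + − + − − − +
Runs: +×1, −×1, +×1, −×3, +×1 → 5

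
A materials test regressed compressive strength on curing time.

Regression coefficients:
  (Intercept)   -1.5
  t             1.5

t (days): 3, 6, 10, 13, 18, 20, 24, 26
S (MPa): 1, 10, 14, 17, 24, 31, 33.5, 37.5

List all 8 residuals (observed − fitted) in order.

t=3: Ŝ = -1.5 + 1.5·3 = 3; r = 1 − 3 = -2
t=6: Ŝ = -1.5 + 1.5·6 = 7.5; r = 10 − 7.5 = 2.5
t=10: Ŝ = -1.5 + 1.5·10 = 13.5; r = 14 − 13.5 = 0.5
t=13: Ŝ = -1.5 + 1.5·13 = 18; r = 17 − 18 = -1
t=18: Ŝ = -1.5 + 1.5·18 = 25.5; r = 24 − 25.5 = -1.5
t=20: Ŝ = -1.5 + 1.5·20 = 28.5; r = 31 − 28.5 = 2.5
t=24: Ŝ = -1.5 + 1.5·24 = 34.5; r = 33.5 − 34.5 = -1
t=26: Ŝ = -1.5 + 1.5·26 = 37.5; r = 37.5 − 37.5 = 0

-2, 2.5, 0.5, -1, -1.5, 2.5, -1, 0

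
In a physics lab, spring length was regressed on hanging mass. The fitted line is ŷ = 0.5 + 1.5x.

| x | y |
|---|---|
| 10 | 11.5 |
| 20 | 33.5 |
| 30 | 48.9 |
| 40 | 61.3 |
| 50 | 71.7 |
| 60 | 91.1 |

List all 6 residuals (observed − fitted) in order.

-4, 3, 3.4, 0.8, -3.8, 0.6

x=10: ŷ = 0.5 + 1.5·10 = 15.5; r = 11.5 − 15.5 = -4
x=20: ŷ = 0.5 + 1.5·20 = 30.5; r = 33.5 − 30.5 = 3
x=30: ŷ = 0.5 + 1.5·30 = 45.5; r = 48.9 − 45.5 = 3.4
x=40: ŷ = 0.5 + 1.5·40 = 60.5; r = 61.3 − 60.5 = 0.8
x=50: ŷ = 0.5 + 1.5·50 = 75.5; r = 71.7 − 75.5 = -3.8
x=60: ŷ = 0.5 + 1.5·60 = 90.5; r = 91.1 − 90.5 = 0.6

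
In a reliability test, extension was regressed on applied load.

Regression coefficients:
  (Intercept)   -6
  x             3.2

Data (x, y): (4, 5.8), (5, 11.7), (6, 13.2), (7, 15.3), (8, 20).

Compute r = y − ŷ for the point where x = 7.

ŷ = -6 + 3.2·7 = 16.4
r = 15.3 − 16.4 = -1.1

r = -1.1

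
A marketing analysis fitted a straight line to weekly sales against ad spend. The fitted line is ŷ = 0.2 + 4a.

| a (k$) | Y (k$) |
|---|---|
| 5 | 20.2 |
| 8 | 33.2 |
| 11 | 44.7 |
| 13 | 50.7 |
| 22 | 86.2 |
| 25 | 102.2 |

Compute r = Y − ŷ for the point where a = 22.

r = -2

ŷ = 0.2 + 4·22 = 88.2
r = 86.2 − 88.2 = -2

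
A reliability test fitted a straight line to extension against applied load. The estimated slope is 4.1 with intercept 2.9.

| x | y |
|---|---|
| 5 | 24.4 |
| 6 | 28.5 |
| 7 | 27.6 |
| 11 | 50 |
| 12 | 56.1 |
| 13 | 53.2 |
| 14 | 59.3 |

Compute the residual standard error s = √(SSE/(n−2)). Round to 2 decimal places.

s = 3.10

x=5: ŷ = 2.9 + 4.1·5 = 23.4; e = 24.4 − 23.4 = 1
x=6: ŷ = 2.9 + 4.1·6 = 27.5; e = 28.5 − 27.5 = 1
x=7: ŷ = 2.9 + 4.1·7 = 31.6; e = 27.6 − 31.6 = -4
x=11: ŷ = 2.9 + 4.1·11 = 48; e = 50 − 48 = 2
x=12: ŷ = 2.9 + 4.1·12 = 52.1; e = 56.1 − 52.1 = 4
x=13: ŷ = 2.9 + 4.1·13 = 56.2; e = 53.2 − 56.2 = -3
x=14: ŷ = 2.9 + 4.1·14 = 60.3; e = 59.3 − 60.3 = -1
SSE = 1 + 1 + 16 + 4 + 16 + 9 + 1 = 48
s = √(48/5) = √9.6 ≈ 3.10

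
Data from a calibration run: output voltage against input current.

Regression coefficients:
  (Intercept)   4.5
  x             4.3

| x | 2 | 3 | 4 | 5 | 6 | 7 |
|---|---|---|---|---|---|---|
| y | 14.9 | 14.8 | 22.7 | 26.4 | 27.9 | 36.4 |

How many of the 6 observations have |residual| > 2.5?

1

x=2: ŷ = 4.5 + 4.3·2 = 13.1; r = 14.9 − 13.1 = 1.8
x=3: ŷ = 4.5 + 4.3·3 = 17.4; r = 14.8 − 17.4 = -2.6
x=4: ŷ = 4.5 + 4.3·4 = 21.7; r = 22.7 − 21.7 = 1
x=5: ŷ = 4.5 + 4.3·5 = 26; r = 26.4 − 26 = 0.4
x=6: ŷ = 4.5 + 4.3·6 = 30.3; r = 27.9 − 30.3 = -2.4
x=7: ŷ = 4.5 + 4.3·7 = 34.6; r = 36.4 − 34.6 = 1.8
|r| > 2.5: x=3 (|r|=2.6) → 1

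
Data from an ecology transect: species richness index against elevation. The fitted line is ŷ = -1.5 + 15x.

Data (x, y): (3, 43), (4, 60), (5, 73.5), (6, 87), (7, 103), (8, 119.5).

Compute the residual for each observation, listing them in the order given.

-0.5, 1.5, 0, -1.5, -0.5, 1

x=3: ŷ = -1.5 + 15·3 = 43.5; r = 43 − 43.5 = -0.5
x=4: ŷ = -1.5 + 15·4 = 58.5; r = 60 − 58.5 = 1.5
x=5: ŷ = -1.5 + 15·5 = 73.5; r = 73.5 − 73.5 = 0
x=6: ŷ = -1.5 + 15·6 = 88.5; r = 87 − 88.5 = -1.5
x=7: ŷ = -1.5 + 15·7 = 103.5; r = 103 − 103.5 = -0.5
x=8: ŷ = -1.5 + 15·8 = 118.5; r = 119.5 − 118.5 = 1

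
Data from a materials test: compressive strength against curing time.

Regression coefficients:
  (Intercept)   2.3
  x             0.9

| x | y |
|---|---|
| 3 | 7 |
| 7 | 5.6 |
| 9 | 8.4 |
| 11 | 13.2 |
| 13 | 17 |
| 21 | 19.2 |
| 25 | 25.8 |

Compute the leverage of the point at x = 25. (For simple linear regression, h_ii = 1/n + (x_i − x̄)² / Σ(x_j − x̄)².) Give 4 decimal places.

x̄ = (3 + 7 + 9 + 11 + 13 + 21 + 25)/7 = 12.7143
Σ(x − x̄)² = 94.3673 + 32.6531 + 13.7959 + 2.93878 + 0.0816327 + 68.6531 + 150.939 = 363.429
h = 1/7 + (12.2857)²/363.429 = 0.142857 + 0.415319 = 0.5582

h = 0.5582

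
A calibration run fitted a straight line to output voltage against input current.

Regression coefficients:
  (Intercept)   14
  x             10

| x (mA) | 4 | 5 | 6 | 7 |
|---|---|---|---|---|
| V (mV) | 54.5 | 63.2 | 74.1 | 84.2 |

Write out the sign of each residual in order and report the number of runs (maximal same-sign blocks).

3 runs

x=4: ŷ = 14 + 10·4 = 54; r = 54.5 − 54 = 0.5
x=5: ŷ = 14 + 10·5 = 64; r = 63.2 − 64 = -0.8
x=6: ŷ = 14 + 10·6 = 74; r = 74.1 − 74 = 0.1
x=7: ŷ = 14 + 10·7 = 84; r = 84.2 − 84 = 0.2
Signs: + − + +
Runs: +×1, −×1, +×2 → 3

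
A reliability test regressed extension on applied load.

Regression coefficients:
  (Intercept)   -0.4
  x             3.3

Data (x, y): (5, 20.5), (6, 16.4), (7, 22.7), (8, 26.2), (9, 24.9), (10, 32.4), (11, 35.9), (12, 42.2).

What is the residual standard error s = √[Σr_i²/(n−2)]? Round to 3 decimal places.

x=5: ŷ = -0.4 + 3.3·5 = 16.1; r = 20.5 − 16.1 = 4.4
x=6: ŷ = -0.4 + 3.3·6 = 19.4; r = 16.4 − 19.4 = -3
x=7: ŷ = -0.4 + 3.3·7 = 22.7; r = 22.7 − 22.7 = 0
x=8: ŷ = -0.4 + 3.3·8 = 26; r = 26.2 − 26 = 0.2
x=9: ŷ = -0.4 + 3.3·9 = 29.3; r = 24.9 − 29.3 = -4.4
x=10: ŷ = -0.4 + 3.3·10 = 32.6; r = 32.4 − 32.6 = -0.2
x=11: ŷ = -0.4 + 3.3·11 = 35.9; r = 35.9 − 35.9 = 0
x=12: ŷ = -0.4 + 3.3·12 = 39.2; r = 42.2 − 39.2 = 3
SSE = 19.36 + 9 + 0 + 0.04 + 19.36 + 0.04 + 0 + 9 = 56.8
s = √(56.8/6) = √9.46667 ≈ 3.077

s = 3.077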